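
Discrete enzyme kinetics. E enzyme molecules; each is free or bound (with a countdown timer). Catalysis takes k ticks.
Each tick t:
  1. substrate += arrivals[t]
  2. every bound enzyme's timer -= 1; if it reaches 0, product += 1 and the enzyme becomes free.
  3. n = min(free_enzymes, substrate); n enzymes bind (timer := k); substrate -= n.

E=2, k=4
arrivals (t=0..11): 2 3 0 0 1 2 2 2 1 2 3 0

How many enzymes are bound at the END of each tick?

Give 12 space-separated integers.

t=0: arr=2 -> substrate=0 bound=2 product=0
t=1: arr=3 -> substrate=3 bound=2 product=0
t=2: arr=0 -> substrate=3 bound=2 product=0
t=3: arr=0 -> substrate=3 bound=2 product=0
t=4: arr=1 -> substrate=2 bound=2 product=2
t=5: arr=2 -> substrate=4 bound=2 product=2
t=6: arr=2 -> substrate=6 bound=2 product=2
t=7: arr=2 -> substrate=8 bound=2 product=2
t=8: arr=1 -> substrate=7 bound=2 product=4
t=9: arr=2 -> substrate=9 bound=2 product=4
t=10: arr=3 -> substrate=12 bound=2 product=4
t=11: arr=0 -> substrate=12 bound=2 product=4

Answer: 2 2 2 2 2 2 2 2 2 2 2 2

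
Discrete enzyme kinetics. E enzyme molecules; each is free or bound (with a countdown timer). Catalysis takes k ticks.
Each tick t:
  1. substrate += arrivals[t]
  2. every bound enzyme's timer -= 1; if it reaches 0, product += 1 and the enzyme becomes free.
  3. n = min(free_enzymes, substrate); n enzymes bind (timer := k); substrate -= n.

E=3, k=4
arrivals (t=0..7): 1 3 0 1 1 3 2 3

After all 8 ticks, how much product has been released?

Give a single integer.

Answer: 3

Derivation:
t=0: arr=1 -> substrate=0 bound=1 product=0
t=1: arr=3 -> substrate=1 bound=3 product=0
t=2: arr=0 -> substrate=1 bound=3 product=0
t=3: arr=1 -> substrate=2 bound=3 product=0
t=4: arr=1 -> substrate=2 bound=3 product=1
t=5: arr=3 -> substrate=3 bound=3 product=3
t=6: arr=2 -> substrate=5 bound=3 product=3
t=7: arr=3 -> substrate=8 bound=3 product=3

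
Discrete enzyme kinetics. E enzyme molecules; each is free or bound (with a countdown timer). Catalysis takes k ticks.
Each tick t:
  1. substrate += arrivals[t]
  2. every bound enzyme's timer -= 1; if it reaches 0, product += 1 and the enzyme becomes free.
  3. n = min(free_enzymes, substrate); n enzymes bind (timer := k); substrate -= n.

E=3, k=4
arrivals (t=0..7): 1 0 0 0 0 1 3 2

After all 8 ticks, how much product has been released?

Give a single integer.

Answer: 1

Derivation:
t=0: arr=1 -> substrate=0 bound=1 product=0
t=1: arr=0 -> substrate=0 bound=1 product=0
t=2: arr=0 -> substrate=0 bound=1 product=0
t=3: arr=0 -> substrate=0 bound=1 product=0
t=4: arr=0 -> substrate=0 bound=0 product=1
t=5: arr=1 -> substrate=0 bound=1 product=1
t=6: arr=3 -> substrate=1 bound=3 product=1
t=7: arr=2 -> substrate=3 bound=3 product=1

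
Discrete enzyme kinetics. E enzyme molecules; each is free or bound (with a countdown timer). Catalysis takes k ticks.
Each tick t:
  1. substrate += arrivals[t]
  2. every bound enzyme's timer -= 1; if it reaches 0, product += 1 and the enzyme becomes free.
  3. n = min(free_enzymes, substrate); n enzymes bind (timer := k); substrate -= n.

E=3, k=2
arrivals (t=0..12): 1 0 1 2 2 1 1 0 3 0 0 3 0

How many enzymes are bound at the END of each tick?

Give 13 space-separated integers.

t=0: arr=1 -> substrate=0 bound=1 product=0
t=1: arr=0 -> substrate=0 bound=1 product=0
t=2: arr=1 -> substrate=0 bound=1 product=1
t=3: arr=2 -> substrate=0 bound=3 product=1
t=4: arr=2 -> substrate=1 bound=3 product=2
t=5: arr=1 -> substrate=0 bound=3 product=4
t=6: arr=1 -> substrate=0 bound=3 product=5
t=7: arr=0 -> substrate=0 bound=1 product=7
t=8: arr=3 -> substrate=0 bound=3 product=8
t=9: arr=0 -> substrate=0 bound=3 product=8
t=10: arr=0 -> substrate=0 bound=0 product=11
t=11: arr=3 -> substrate=0 bound=3 product=11
t=12: arr=0 -> substrate=0 bound=3 product=11

Answer: 1 1 1 3 3 3 3 1 3 3 0 3 3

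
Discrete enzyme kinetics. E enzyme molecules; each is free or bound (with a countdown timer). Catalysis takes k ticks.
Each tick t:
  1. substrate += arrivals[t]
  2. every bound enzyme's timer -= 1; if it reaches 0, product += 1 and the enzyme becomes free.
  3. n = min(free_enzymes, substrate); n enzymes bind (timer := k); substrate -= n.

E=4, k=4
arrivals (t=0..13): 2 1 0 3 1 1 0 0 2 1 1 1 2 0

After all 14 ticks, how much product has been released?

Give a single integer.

t=0: arr=2 -> substrate=0 bound=2 product=0
t=1: arr=1 -> substrate=0 bound=3 product=0
t=2: arr=0 -> substrate=0 bound=3 product=0
t=3: arr=3 -> substrate=2 bound=4 product=0
t=4: arr=1 -> substrate=1 bound=4 product=2
t=5: arr=1 -> substrate=1 bound=4 product=3
t=6: arr=0 -> substrate=1 bound=4 product=3
t=7: arr=0 -> substrate=0 bound=4 product=4
t=8: arr=2 -> substrate=0 bound=4 product=6
t=9: arr=1 -> substrate=0 bound=4 product=7
t=10: arr=1 -> substrate=1 bound=4 product=7
t=11: arr=1 -> substrate=1 bound=4 product=8
t=12: arr=2 -> substrate=1 bound=4 product=10
t=13: arr=0 -> substrate=0 bound=4 product=11

Answer: 11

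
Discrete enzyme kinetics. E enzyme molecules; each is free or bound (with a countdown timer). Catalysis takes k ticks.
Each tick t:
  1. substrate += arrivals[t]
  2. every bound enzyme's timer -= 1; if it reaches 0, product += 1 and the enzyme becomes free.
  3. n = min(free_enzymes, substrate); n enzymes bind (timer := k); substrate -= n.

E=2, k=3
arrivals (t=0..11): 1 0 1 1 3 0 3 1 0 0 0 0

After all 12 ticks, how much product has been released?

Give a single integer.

Answer: 6

Derivation:
t=0: arr=1 -> substrate=0 bound=1 product=0
t=1: arr=0 -> substrate=0 bound=1 product=0
t=2: arr=1 -> substrate=0 bound=2 product=0
t=3: arr=1 -> substrate=0 bound=2 product=1
t=4: arr=3 -> substrate=3 bound=2 product=1
t=5: arr=0 -> substrate=2 bound=2 product=2
t=6: arr=3 -> substrate=4 bound=2 product=3
t=7: arr=1 -> substrate=5 bound=2 product=3
t=8: arr=0 -> substrate=4 bound=2 product=4
t=9: arr=0 -> substrate=3 bound=2 product=5
t=10: arr=0 -> substrate=3 bound=2 product=5
t=11: arr=0 -> substrate=2 bound=2 product=6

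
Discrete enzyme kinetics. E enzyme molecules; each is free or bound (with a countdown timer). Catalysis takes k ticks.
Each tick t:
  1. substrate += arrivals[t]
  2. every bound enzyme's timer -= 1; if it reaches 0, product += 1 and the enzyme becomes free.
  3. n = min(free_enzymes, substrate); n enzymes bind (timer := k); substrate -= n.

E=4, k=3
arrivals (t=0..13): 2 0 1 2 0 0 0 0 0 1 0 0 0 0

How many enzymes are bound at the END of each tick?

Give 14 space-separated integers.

Answer: 2 2 3 3 3 2 0 0 0 1 1 1 0 0

Derivation:
t=0: arr=2 -> substrate=0 bound=2 product=0
t=1: arr=0 -> substrate=0 bound=2 product=0
t=2: arr=1 -> substrate=0 bound=3 product=0
t=3: arr=2 -> substrate=0 bound=3 product=2
t=4: arr=0 -> substrate=0 bound=3 product=2
t=5: arr=0 -> substrate=0 bound=2 product=3
t=6: arr=0 -> substrate=0 bound=0 product=5
t=7: arr=0 -> substrate=0 bound=0 product=5
t=8: arr=0 -> substrate=0 bound=0 product=5
t=9: arr=1 -> substrate=0 bound=1 product=5
t=10: arr=0 -> substrate=0 bound=1 product=5
t=11: arr=0 -> substrate=0 bound=1 product=5
t=12: arr=0 -> substrate=0 bound=0 product=6
t=13: arr=0 -> substrate=0 bound=0 product=6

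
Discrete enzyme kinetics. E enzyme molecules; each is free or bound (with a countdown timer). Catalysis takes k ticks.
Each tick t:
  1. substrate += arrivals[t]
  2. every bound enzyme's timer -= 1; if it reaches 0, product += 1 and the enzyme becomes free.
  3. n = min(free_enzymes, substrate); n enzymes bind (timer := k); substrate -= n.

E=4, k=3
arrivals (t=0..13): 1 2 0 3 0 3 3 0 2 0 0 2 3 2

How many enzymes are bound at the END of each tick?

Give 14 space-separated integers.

Answer: 1 3 3 4 3 4 4 4 4 4 4 4 4 4

Derivation:
t=0: arr=1 -> substrate=0 bound=1 product=0
t=1: arr=2 -> substrate=0 bound=3 product=0
t=2: arr=0 -> substrate=0 bound=3 product=0
t=3: arr=3 -> substrate=1 bound=4 product=1
t=4: arr=0 -> substrate=0 bound=3 product=3
t=5: arr=3 -> substrate=2 bound=4 product=3
t=6: arr=3 -> substrate=3 bound=4 product=5
t=7: arr=0 -> substrate=2 bound=4 product=6
t=8: arr=2 -> substrate=3 bound=4 product=7
t=9: arr=0 -> substrate=1 bound=4 product=9
t=10: arr=0 -> substrate=0 bound=4 product=10
t=11: arr=2 -> substrate=1 bound=4 product=11
t=12: arr=3 -> substrate=2 bound=4 product=13
t=13: arr=2 -> substrate=3 bound=4 product=14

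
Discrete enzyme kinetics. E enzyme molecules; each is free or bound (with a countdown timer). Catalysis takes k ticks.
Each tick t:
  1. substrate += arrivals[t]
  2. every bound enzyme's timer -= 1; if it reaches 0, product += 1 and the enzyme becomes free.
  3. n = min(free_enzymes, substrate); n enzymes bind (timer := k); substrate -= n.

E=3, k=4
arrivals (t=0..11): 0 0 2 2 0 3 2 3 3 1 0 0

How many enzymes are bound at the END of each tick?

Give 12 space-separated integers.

t=0: arr=0 -> substrate=0 bound=0 product=0
t=1: arr=0 -> substrate=0 bound=0 product=0
t=2: arr=2 -> substrate=0 bound=2 product=0
t=3: arr=2 -> substrate=1 bound=3 product=0
t=4: arr=0 -> substrate=1 bound=3 product=0
t=5: arr=3 -> substrate=4 bound=3 product=0
t=6: arr=2 -> substrate=4 bound=3 product=2
t=7: arr=3 -> substrate=6 bound=3 product=3
t=8: arr=3 -> substrate=9 bound=3 product=3
t=9: arr=1 -> substrate=10 bound=3 product=3
t=10: arr=0 -> substrate=8 bound=3 product=5
t=11: arr=0 -> substrate=7 bound=3 product=6

Answer: 0 0 2 3 3 3 3 3 3 3 3 3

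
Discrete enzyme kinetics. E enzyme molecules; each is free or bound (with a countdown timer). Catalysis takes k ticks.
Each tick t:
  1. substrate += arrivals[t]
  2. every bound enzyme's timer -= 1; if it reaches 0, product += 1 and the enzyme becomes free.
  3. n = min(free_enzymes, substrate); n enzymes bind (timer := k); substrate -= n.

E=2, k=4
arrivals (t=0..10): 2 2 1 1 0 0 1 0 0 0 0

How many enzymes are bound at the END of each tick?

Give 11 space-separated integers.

t=0: arr=2 -> substrate=0 bound=2 product=0
t=1: arr=2 -> substrate=2 bound=2 product=0
t=2: arr=1 -> substrate=3 bound=2 product=0
t=3: arr=1 -> substrate=4 bound=2 product=0
t=4: arr=0 -> substrate=2 bound=2 product=2
t=5: arr=0 -> substrate=2 bound=2 product=2
t=6: arr=1 -> substrate=3 bound=2 product=2
t=7: arr=0 -> substrate=3 bound=2 product=2
t=8: arr=0 -> substrate=1 bound=2 product=4
t=9: arr=0 -> substrate=1 bound=2 product=4
t=10: arr=0 -> substrate=1 bound=2 product=4

Answer: 2 2 2 2 2 2 2 2 2 2 2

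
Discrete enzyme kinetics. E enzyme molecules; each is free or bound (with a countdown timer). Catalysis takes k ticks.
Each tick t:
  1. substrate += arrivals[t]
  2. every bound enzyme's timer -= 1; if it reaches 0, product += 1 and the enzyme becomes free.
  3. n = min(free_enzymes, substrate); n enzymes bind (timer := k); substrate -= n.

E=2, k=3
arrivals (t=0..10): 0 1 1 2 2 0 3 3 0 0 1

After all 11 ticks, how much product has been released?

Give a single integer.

t=0: arr=0 -> substrate=0 bound=0 product=0
t=1: arr=1 -> substrate=0 bound=1 product=0
t=2: arr=1 -> substrate=0 bound=2 product=0
t=3: arr=2 -> substrate=2 bound=2 product=0
t=4: arr=2 -> substrate=3 bound=2 product=1
t=5: arr=0 -> substrate=2 bound=2 product=2
t=6: arr=3 -> substrate=5 bound=2 product=2
t=7: arr=3 -> substrate=7 bound=2 product=3
t=8: arr=0 -> substrate=6 bound=2 product=4
t=9: arr=0 -> substrate=6 bound=2 product=4
t=10: arr=1 -> substrate=6 bound=2 product=5

Answer: 5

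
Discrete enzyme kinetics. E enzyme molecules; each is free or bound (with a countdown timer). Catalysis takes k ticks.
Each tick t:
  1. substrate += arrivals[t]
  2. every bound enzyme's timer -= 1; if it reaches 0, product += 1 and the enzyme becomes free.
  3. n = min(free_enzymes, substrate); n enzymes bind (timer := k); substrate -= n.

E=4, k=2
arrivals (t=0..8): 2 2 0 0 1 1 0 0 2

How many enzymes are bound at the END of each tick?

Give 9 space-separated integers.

t=0: arr=2 -> substrate=0 bound=2 product=0
t=1: arr=2 -> substrate=0 bound=4 product=0
t=2: arr=0 -> substrate=0 bound=2 product=2
t=3: arr=0 -> substrate=0 bound=0 product=4
t=4: arr=1 -> substrate=0 bound=1 product=4
t=5: arr=1 -> substrate=0 bound=2 product=4
t=6: arr=0 -> substrate=0 bound=1 product=5
t=7: arr=0 -> substrate=0 bound=0 product=6
t=8: arr=2 -> substrate=0 bound=2 product=6

Answer: 2 4 2 0 1 2 1 0 2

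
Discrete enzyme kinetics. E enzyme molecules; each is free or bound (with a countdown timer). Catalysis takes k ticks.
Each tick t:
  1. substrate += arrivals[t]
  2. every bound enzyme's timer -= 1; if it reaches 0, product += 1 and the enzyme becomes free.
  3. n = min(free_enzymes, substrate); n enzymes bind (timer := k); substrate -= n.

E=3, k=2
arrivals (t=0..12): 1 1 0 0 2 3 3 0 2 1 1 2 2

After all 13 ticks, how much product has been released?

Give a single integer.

t=0: arr=1 -> substrate=0 bound=1 product=0
t=1: arr=1 -> substrate=0 bound=2 product=0
t=2: arr=0 -> substrate=0 bound=1 product=1
t=3: arr=0 -> substrate=0 bound=0 product=2
t=4: arr=2 -> substrate=0 bound=2 product=2
t=5: arr=3 -> substrate=2 bound=3 product=2
t=6: arr=3 -> substrate=3 bound=3 product=4
t=7: arr=0 -> substrate=2 bound=3 product=5
t=8: arr=2 -> substrate=2 bound=3 product=7
t=9: arr=1 -> substrate=2 bound=3 product=8
t=10: arr=1 -> substrate=1 bound=3 product=10
t=11: arr=2 -> substrate=2 bound=3 product=11
t=12: arr=2 -> substrate=2 bound=3 product=13

Answer: 13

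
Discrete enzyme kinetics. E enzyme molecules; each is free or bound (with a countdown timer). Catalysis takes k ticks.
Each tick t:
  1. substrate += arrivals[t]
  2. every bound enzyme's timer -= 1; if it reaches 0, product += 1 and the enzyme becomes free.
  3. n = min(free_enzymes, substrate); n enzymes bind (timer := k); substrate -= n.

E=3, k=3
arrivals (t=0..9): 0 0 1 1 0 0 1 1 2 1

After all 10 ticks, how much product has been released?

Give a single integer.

Answer: 3

Derivation:
t=0: arr=0 -> substrate=0 bound=0 product=0
t=1: arr=0 -> substrate=0 bound=0 product=0
t=2: arr=1 -> substrate=0 bound=1 product=0
t=3: arr=1 -> substrate=0 bound=2 product=0
t=4: arr=0 -> substrate=0 bound=2 product=0
t=5: arr=0 -> substrate=0 bound=1 product=1
t=6: arr=1 -> substrate=0 bound=1 product=2
t=7: arr=1 -> substrate=0 bound=2 product=2
t=8: arr=2 -> substrate=1 bound=3 product=2
t=9: arr=1 -> substrate=1 bound=3 product=3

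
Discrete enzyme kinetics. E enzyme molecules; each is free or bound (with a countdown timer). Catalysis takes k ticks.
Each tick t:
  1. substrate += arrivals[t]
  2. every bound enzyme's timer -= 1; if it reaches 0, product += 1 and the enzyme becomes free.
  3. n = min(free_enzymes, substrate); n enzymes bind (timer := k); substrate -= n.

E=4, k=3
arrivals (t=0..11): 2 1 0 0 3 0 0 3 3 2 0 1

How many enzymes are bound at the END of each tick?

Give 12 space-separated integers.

Answer: 2 3 3 1 3 3 3 3 4 4 4 4

Derivation:
t=0: arr=2 -> substrate=0 bound=2 product=0
t=1: arr=1 -> substrate=0 bound=3 product=0
t=2: arr=0 -> substrate=0 bound=3 product=0
t=3: arr=0 -> substrate=0 bound=1 product=2
t=4: arr=3 -> substrate=0 bound=3 product=3
t=5: arr=0 -> substrate=0 bound=3 product=3
t=6: arr=0 -> substrate=0 bound=3 product=3
t=7: arr=3 -> substrate=0 bound=3 product=6
t=8: arr=3 -> substrate=2 bound=4 product=6
t=9: arr=2 -> substrate=4 bound=4 product=6
t=10: arr=0 -> substrate=1 bound=4 product=9
t=11: arr=1 -> substrate=1 bound=4 product=10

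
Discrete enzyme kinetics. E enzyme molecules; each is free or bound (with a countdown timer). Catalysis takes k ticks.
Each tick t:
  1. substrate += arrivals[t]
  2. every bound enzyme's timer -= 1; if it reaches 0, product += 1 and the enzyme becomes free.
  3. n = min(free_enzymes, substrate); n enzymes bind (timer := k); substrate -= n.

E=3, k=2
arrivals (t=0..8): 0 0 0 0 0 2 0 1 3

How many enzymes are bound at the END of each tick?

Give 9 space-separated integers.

Answer: 0 0 0 0 0 2 2 1 3

Derivation:
t=0: arr=0 -> substrate=0 bound=0 product=0
t=1: arr=0 -> substrate=0 bound=0 product=0
t=2: arr=0 -> substrate=0 bound=0 product=0
t=3: arr=0 -> substrate=0 bound=0 product=0
t=4: arr=0 -> substrate=0 bound=0 product=0
t=5: arr=2 -> substrate=0 bound=2 product=0
t=6: arr=0 -> substrate=0 bound=2 product=0
t=7: arr=1 -> substrate=0 bound=1 product=2
t=8: arr=3 -> substrate=1 bound=3 product=2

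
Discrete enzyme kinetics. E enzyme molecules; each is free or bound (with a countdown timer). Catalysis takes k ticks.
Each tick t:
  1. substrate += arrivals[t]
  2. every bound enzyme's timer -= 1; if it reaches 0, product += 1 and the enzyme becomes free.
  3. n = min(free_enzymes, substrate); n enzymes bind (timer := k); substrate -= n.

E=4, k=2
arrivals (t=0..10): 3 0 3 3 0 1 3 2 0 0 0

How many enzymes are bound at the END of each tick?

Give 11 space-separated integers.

Answer: 3 3 3 4 3 3 4 4 2 1 0

Derivation:
t=0: arr=3 -> substrate=0 bound=3 product=0
t=1: arr=0 -> substrate=0 bound=3 product=0
t=2: arr=3 -> substrate=0 bound=3 product=3
t=3: arr=3 -> substrate=2 bound=4 product=3
t=4: arr=0 -> substrate=0 bound=3 product=6
t=5: arr=1 -> substrate=0 bound=3 product=7
t=6: arr=3 -> substrate=0 bound=4 product=9
t=7: arr=2 -> substrate=1 bound=4 product=10
t=8: arr=0 -> substrate=0 bound=2 product=13
t=9: arr=0 -> substrate=0 bound=1 product=14
t=10: arr=0 -> substrate=0 bound=0 product=15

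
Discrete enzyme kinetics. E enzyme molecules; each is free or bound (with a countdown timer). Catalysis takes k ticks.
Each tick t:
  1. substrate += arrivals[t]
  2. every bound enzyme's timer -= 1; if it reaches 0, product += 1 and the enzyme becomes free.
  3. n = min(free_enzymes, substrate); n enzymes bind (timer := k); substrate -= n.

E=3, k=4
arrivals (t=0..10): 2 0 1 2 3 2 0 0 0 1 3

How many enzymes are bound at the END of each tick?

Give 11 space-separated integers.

t=0: arr=2 -> substrate=0 bound=2 product=0
t=1: arr=0 -> substrate=0 bound=2 product=0
t=2: arr=1 -> substrate=0 bound=3 product=0
t=3: arr=2 -> substrate=2 bound=3 product=0
t=4: arr=3 -> substrate=3 bound=3 product=2
t=5: arr=2 -> substrate=5 bound=3 product=2
t=6: arr=0 -> substrate=4 bound=3 product=3
t=7: arr=0 -> substrate=4 bound=3 product=3
t=8: arr=0 -> substrate=2 bound=3 product=5
t=9: arr=1 -> substrate=3 bound=3 product=5
t=10: arr=3 -> substrate=5 bound=3 product=6

Answer: 2 2 3 3 3 3 3 3 3 3 3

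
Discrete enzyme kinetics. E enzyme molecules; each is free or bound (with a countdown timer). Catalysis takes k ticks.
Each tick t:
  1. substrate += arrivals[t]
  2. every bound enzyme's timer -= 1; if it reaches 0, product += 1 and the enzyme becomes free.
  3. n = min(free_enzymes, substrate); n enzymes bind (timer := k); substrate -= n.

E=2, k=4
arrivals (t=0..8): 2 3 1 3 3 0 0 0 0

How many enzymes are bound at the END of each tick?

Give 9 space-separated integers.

t=0: arr=2 -> substrate=0 bound=2 product=0
t=1: arr=3 -> substrate=3 bound=2 product=0
t=2: arr=1 -> substrate=4 bound=2 product=0
t=3: arr=3 -> substrate=7 bound=2 product=0
t=4: arr=3 -> substrate=8 bound=2 product=2
t=5: arr=0 -> substrate=8 bound=2 product=2
t=6: arr=0 -> substrate=8 bound=2 product=2
t=7: arr=0 -> substrate=8 bound=2 product=2
t=8: arr=0 -> substrate=6 bound=2 product=4

Answer: 2 2 2 2 2 2 2 2 2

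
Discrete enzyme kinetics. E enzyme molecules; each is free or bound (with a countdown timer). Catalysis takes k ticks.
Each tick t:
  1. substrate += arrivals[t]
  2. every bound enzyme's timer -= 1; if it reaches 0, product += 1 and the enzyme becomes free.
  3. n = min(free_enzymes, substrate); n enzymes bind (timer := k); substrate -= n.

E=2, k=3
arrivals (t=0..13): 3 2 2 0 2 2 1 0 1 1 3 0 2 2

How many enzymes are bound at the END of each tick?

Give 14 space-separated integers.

t=0: arr=3 -> substrate=1 bound=2 product=0
t=1: arr=2 -> substrate=3 bound=2 product=0
t=2: arr=2 -> substrate=5 bound=2 product=0
t=3: arr=0 -> substrate=3 bound=2 product=2
t=4: arr=2 -> substrate=5 bound=2 product=2
t=5: arr=2 -> substrate=7 bound=2 product=2
t=6: arr=1 -> substrate=6 bound=2 product=4
t=7: arr=0 -> substrate=6 bound=2 product=4
t=8: arr=1 -> substrate=7 bound=2 product=4
t=9: arr=1 -> substrate=6 bound=2 product=6
t=10: arr=3 -> substrate=9 bound=2 product=6
t=11: arr=0 -> substrate=9 bound=2 product=6
t=12: arr=2 -> substrate=9 bound=2 product=8
t=13: arr=2 -> substrate=11 bound=2 product=8

Answer: 2 2 2 2 2 2 2 2 2 2 2 2 2 2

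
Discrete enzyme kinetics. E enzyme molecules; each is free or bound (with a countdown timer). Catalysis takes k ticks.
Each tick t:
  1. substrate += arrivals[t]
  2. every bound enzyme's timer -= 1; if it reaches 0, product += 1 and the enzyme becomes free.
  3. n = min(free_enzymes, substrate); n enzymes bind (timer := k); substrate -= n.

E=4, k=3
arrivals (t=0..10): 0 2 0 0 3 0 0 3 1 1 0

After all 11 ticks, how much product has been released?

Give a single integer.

t=0: arr=0 -> substrate=0 bound=0 product=0
t=1: arr=2 -> substrate=0 bound=2 product=0
t=2: arr=0 -> substrate=0 bound=2 product=0
t=3: arr=0 -> substrate=0 bound=2 product=0
t=4: arr=3 -> substrate=0 bound=3 product=2
t=5: arr=0 -> substrate=0 bound=3 product=2
t=6: arr=0 -> substrate=0 bound=3 product=2
t=7: arr=3 -> substrate=0 bound=3 product=5
t=8: arr=1 -> substrate=0 bound=4 product=5
t=9: arr=1 -> substrate=1 bound=4 product=5
t=10: arr=0 -> substrate=0 bound=2 product=8

Answer: 8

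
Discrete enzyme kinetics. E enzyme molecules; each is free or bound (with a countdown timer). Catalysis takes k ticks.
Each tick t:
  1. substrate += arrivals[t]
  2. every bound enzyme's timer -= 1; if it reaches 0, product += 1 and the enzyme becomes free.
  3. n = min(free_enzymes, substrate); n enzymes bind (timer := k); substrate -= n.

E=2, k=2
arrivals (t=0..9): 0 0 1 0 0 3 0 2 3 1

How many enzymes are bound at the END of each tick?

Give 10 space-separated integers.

Answer: 0 0 1 1 0 2 2 2 2 2

Derivation:
t=0: arr=0 -> substrate=0 bound=0 product=0
t=1: arr=0 -> substrate=0 bound=0 product=0
t=2: arr=1 -> substrate=0 bound=1 product=0
t=3: arr=0 -> substrate=0 bound=1 product=0
t=4: arr=0 -> substrate=0 bound=0 product=1
t=5: arr=3 -> substrate=1 bound=2 product=1
t=6: arr=0 -> substrate=1 bound=2 product=1
t=7: arr=2 -> substrate=1 bound=2 product=3
t=8: arr=3 -> substrate=4 bound=2 product=3
t=9: arr=1 -> substrate=3 bound=2 product=5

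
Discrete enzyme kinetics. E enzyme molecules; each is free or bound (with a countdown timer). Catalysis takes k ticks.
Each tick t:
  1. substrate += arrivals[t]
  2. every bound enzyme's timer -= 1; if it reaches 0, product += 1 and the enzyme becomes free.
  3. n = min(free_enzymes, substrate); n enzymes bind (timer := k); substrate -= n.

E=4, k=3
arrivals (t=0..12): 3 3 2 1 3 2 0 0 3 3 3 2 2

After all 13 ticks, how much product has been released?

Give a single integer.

Answer: 15

Derivation:
t=0: arr=3 -> substrate=0 bound=3 product=0
t=1: arr=3 -> substrate=2 bound=4 product=0
t=2: arr=2 -> substrate=4 bound=4 product=0
t=3: arr=1 -> substrate=2 bound=4 product=3
t=4: arr=3 -> substrate=4 bound=4 product=4
t=5: arr=2 -> substrate=6 bound=4 product=4
t=6: arr=0 -> substrate=3 bound=4 product=7
t=7: arr=0 -> substrate=2 bound=4 product=8
t=8: arr=3 -> substrate=5 bound=4 product=8
t=9: arr=3 -> substrate=5 bound=4 product=11
t=10: arr=3 -> substrate=7 bound=4 product=12
t=11: arr=2 -> substrate=9 bound=4 product=12
t=12: arr=2 -> substrate=8 bound=4 product=15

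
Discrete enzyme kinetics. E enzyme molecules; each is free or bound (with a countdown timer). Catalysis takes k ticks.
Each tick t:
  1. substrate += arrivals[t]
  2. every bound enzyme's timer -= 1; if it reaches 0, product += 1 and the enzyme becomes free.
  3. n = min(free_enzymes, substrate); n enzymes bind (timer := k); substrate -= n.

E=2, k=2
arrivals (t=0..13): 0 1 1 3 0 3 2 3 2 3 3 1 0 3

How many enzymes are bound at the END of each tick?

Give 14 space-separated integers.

Answer: 0 1 2 2 2 2 2 2 2 2 2 2 2 2

Derivation:
t=0: arr=0 -> substrate=0 bound=0 product=0
t=1: arr=1 -> substrate=0 bound=1 product=0
t=2: arr=1 -> substrate=0 bound=2 product=0
t=3: arr=3 -> substrate=2 bound=2 product=1
t=4: arr=0 -> substrate=1 bound=2 product=2
t=5: arr=3 -> substrate=3 bound=2 product=3
t=6: arr=2 -> substrate=4 bound=2 product=4
t=7: arr=3 -> substrate=6 bound=2 product=5
t=8: arr=2 -> substrate=7 bound=2 product=6
t=9: arr=3 -> substrate=9 bound=2 product=7
t=10: arr=3 -> substrate=11 bound=2 product=8
t=11: arr=1 -> substrate=11 bound=2 product=9
t=12: arr=0 -> substrate=10 bound=2 product=10
t=13: arr=3 -> substrate=12 bound=2 product=11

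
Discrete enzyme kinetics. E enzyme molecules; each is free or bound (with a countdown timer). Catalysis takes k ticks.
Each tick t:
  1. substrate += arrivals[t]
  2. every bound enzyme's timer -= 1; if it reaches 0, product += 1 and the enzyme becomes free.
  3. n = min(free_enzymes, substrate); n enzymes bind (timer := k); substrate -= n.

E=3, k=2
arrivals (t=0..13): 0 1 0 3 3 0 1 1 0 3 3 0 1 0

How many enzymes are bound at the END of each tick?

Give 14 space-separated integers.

Answer: 0 1 1 3 3 3 3 2 2 3 3 3 3 1

Derivation:
t=0: arr=0 -> substrate=0 bound=0 product=0
t=1: arr=1 -> substrate=0 bound=1 product=0
t=2: arr=0 -> substrate=0 bound=1 product=0
t=3: arr=3 -> substrate=0 bound=3 product=1
t=4: arr=3 -> substrate=3 bound=3 product=1
t=5: arr=0 -> substrate=0 bound=3 product=4
t=6: arr=1 -> substrate=1 bound=3 product=4
t=7: arr=1 -> substrate=0 bound=2 product=7
t=8: arr=0 -> substrate=0 bound=2 product=7
t=9: arr=3 -> substrate=0 bound=3 product=9
t=10: arr=3 -> substrate=3 bound=3 product=9
t=11: arr=0 -> substrate=0 bound=3 product=12
t=12: arr=1 -> substrate=1 bound=3 product=12
t=13: arr=0 -> substrate=0 bound=1 product=15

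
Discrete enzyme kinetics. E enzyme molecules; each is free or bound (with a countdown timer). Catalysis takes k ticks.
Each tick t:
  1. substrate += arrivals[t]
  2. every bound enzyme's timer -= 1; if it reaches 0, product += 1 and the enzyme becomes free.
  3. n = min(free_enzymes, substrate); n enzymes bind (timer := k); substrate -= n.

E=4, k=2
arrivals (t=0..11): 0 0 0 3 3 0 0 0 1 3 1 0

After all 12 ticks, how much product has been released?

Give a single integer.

t=0: arr=0 -> substrate=0 bound=0 product=0
t=1: arr=0 -> substrate=0 bound=0 product=0
t=2: arr=0 -> substrate=0 bound=0 product=0
t=3: arr=3 -> substrate=0 bound=3 product=0
t=4: arr=3 -> substrate=2 bound=4 product=0
t=5: arr=0 -> substrate=0 bound=3 product=3
t=6: arr=0 -> substrate=0 bound=2 product=4
t=7: arr=0 -> substrate=0 bound=0 product=6
t=8: arr=1 -> substrate=0 bound=1 product=6
t=9: arr=3 -> substrate=0 bound=4 product=6
t=10: arr=1 -> substrate=0 bound=4 product=7
t=11: arr=0 -> substrate=0 bound=1 product=10

Answer: 10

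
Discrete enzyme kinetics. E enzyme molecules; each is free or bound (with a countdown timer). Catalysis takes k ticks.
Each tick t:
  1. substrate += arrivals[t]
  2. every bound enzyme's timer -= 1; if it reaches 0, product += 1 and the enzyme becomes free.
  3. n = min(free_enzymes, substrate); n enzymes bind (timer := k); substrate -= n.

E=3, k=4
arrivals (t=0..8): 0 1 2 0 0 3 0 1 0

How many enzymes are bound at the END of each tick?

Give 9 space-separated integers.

Answer: 0 1 3 3 3 3 3 3 3

Derivation:
t=0: arr=0 -> substrate=0 bound=0 product=0
t=1: arr=1 -> substrate=0 bound=1 product=0
t=2: arr=2 -> substrate=0 bound=3 product=0
t=3: arr=0 -> substrate=0 bound=3 product=0
t=4: arr=0 -> substrate=0 bound=3 product=0
t=5: arr=3 -> substrate=2 bound=3 product=1
t=6: arr=0 -> substrate=0 bound=3 product=3
t=7: arr=1 -> substrate=1 bound=3 product=3
t=8: arr=0 -> substrate=1 bound=3 product=3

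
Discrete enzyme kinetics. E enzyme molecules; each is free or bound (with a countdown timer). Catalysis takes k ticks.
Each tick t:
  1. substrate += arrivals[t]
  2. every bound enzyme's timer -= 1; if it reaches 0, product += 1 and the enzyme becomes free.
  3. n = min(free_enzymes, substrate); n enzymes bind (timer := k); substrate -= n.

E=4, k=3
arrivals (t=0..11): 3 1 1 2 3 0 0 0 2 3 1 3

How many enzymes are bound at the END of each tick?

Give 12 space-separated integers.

t=0: arr=3 -> substrate=0 bound=3 product=0
t=1: arr=1 -> substrate=0 bound=4 product=0
t=2: arr=1 -> substrate=1 bound=4 product=0
t=3: arr=2 -> substrate=0 bound=4 product=3
t=4: arr=3 -> substrate=2 bound=4 product=4
t=5: arr=0 -> substrate=2 bound=4 product=4
t=6: arr=0 -> substrate=0 bound=3 product=7
t=7: arr=0 -> substrate=0 bound=2 product=8
t=8: arr=2 -> substrate=0 bound=4 product=8
t=9: arr=3 -> substrate=1 bound=4 product=10
t=10: arr=1 -> substrate=2 bound=4 product=10
t=11: arr=3 -> substrate=3 bound=4 product=12

Answer: 3 4 4 4 4 4 3 2 4 4 4 4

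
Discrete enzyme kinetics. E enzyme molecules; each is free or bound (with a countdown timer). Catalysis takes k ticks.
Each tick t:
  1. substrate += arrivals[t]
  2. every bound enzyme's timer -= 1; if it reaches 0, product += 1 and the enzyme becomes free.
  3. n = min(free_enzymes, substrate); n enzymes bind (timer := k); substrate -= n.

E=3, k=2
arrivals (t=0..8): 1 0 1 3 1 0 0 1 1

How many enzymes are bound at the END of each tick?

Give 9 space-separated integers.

t=0: arr=1 -> substrate=0 bound=1 product=0
t=1: arr=0 -> substrate=0 bound=1 product=0
t=2: arr=1 -> substrate=0 bound=1 product=1
t=3: arr=3 -> substrate=1 bound=3 product=1
t=4: arr=1 -> substrate=1 bound=3 product=2
t=5: arr=0 -> substrate=0 bound=2 product=4
t=6: arr=0 -> substrate=0 bound=1 product=5
t=7: arr=1 -> substrate=0 bound=1 product=6
t=8: arr=1 -> substrate=0 bound=2 product=6

Answer: 1 1 1 3 3 2 1 1 2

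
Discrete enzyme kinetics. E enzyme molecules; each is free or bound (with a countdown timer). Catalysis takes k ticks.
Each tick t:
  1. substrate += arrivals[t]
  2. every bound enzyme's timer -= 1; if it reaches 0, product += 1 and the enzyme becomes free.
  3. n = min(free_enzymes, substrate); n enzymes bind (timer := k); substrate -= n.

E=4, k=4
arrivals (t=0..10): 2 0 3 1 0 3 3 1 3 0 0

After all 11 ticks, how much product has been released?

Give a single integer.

t=0: arr=2 -> substrate=0 bound=2 product=0
t=1: arr=0 -> substrate=0 bound=2 product=0
t=2: arr=3 -> substrate=1 bound=4 product=0
t=3: arr=1 -> substrate=2 bound=4 product=0
t=4: arr=0 -> substrate=0 bound=4 product=2
t=5: arr=3 -> substrate=3 bound=4 product=2
t=6: arr=3 -> substrate=4 bound=4 product=4
t=7: arr=1 -> substrate=5 bound=4 product=4
t=8: arr=3 -> substrate=6 bound=4 product=6
t=9: arr=0 -> substrate=6 bound=4 product=6
t=10: arr=0 -> substrate=4 bound=4 product=8

Answer: 8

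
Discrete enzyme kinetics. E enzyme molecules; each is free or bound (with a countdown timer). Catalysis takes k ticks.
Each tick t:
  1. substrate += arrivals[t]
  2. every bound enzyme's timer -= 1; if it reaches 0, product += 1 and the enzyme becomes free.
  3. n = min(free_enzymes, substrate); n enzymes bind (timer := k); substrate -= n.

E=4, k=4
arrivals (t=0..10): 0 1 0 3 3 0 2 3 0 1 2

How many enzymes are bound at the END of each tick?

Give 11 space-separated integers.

t=0: arr=0 -> substrate=0 bound=0 product=0
t=1: arr=1 -> substrate=0 bound=1 product=0
t=2: arr=0 -> substrate=0 bound=1 product=0
t=3: arr=3 -> substrate=0 bound=4 product=0
t=4: arr=3 -> substrate=3 bound=4 product=0
t=5: arr=0 -> substrate=2 bound=4 product=1
t=6: arr=2 -> substrate=4 bound=4 product=1
t=7: arr=3 -> substrate=4 bound=4 product=4
t=8: arr=0 -> substrate=4 bound=4 product=4
t=9: arr=1 -> substrate=4 bound=4 product=5
t=10: arr=2 -> substrate=6 bound=4 product=5

Answer: 0 1 1 4 4 4 4 4 4 4 4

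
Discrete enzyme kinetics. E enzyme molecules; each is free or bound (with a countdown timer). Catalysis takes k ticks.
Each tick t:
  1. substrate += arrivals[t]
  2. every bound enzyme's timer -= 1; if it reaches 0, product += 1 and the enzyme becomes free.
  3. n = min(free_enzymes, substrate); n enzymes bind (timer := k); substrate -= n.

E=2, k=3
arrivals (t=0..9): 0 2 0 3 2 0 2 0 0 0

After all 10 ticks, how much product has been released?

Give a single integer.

Answer: 4

Derivation:
t=0: arr=0 -> substrate=0 bound=0 product=0
t=1: arr=2 -> substrate=0 bound=2 product=0
t=2: arr=0 -> substrate=0 bound=2 product=0
t=3: arr=3 -> substrate=3 bound=2 product=0
t=4: arr=2 -> substrate=3 bound=2 product=2
t=5: arr=0 -> substrate=3 bound=2 product=2
t=6: arr=2 -> substrate=5 bound=2 product=2
t=7: arr=0 -> substrate=3 bound=2 product=4
t=8: arr=0 -> substrate=3 bound=2 product=4
t=9: arr=0 -> substrate=3 bound=2 product=4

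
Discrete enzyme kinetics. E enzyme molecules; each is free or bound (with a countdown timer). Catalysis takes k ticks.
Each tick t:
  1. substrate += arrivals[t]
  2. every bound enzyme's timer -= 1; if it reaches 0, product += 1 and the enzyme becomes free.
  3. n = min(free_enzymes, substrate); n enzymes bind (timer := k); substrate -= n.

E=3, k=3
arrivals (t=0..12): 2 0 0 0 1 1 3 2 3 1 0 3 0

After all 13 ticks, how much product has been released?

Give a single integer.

t=0: arr=2 -> substrate=0 bound=2 product=0
t=1: arr=0 -> substrate=0 bound=2 product=0
t=2: arr=0 -> substrate=0 bound=2 product=0
t=3: arr=0 -> substrate=0 bound=0 product=2
t=4: arr=1 -> substrate=0 bound=1 product=2
t=5: arr=1 -> substrate=0 bound=2 product=2
t=6: arr=3 -> substrate=2 bound=3 product=2
t=7: arr=2 -> substrate=3 bound=3 product=3
t=8: arr=3 -> substrate=5 bound=3 product=4
t=9: arr=1 -> substrate=5 bound=3 product=5
t=10: arr=0 -> substrate=4 bound=3 product=6
t=11: arr=3 -> substrate=6 bound=3 product=7
t=12: arr=0 -> substrate=5 bound=3 product=8

Answer: 8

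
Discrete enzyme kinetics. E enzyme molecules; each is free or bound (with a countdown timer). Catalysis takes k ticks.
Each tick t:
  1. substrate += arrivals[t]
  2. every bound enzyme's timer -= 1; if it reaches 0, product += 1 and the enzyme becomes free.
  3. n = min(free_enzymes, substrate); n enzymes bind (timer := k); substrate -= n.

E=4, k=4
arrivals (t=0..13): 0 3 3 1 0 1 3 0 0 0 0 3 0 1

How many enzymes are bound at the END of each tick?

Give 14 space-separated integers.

Answer: 0 3 4 4 4 4 4 4 4 4 3 4 4 4

Derivation:
t=0: arr=0 -> substrate=0 bound=0 product=0
t=1: arr=3 -> substrate=0 bound=3 product=0
t=2: arr=3 -> substrate=2 bound=4 product=0
t=3: arr=1 -> substrate=3 bound=4 product=0
t=4: arr=0 -> substrate=3 bound=4 product=0
t=5: arr=1 -> substrate=1 bound=4 product=3
t=6: arr=3 -> substrate=3 bound=4 product=4
t=7: arr=0 -> substrate=3 bound=4 product=4
t=8: arr=0 -> substrate=3 bound=4 product=4
t=9: arr=0 -> substrate=0 bound=4 product=7
t=10: arr=0 -> substrate=0 bound=3 product=8
t=11: arr=3 -> substrate=2 bound=4 product=8
t=12: arr=0 -> substrate=2 bound=4 product=8
t=13: arr=1 -> substrate=0 bound=4 product=11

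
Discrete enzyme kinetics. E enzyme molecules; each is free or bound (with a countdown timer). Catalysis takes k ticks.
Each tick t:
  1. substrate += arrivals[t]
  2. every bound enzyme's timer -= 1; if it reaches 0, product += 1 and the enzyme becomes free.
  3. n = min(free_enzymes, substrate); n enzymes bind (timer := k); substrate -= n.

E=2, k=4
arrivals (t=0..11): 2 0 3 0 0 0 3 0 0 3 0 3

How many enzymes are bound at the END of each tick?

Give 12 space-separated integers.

t=0: arr=2 -> substrate=0 bound=2 product=0
t=1: arr=0 -> substrate=0 bound=2 product=0
t=2: arr=3 -> substrate=3 bound=2 product=0
t=3: arr=0 -> substrate=3 bound=2 product=0
t=4: arr=0 -> substrate=1 bound=2 product=2
t=5: arr=0 -> substrate=1 bound=2 product=2
t=6: arr=3 -> substrate=4 bound=2 product=2
t=7: arr=0 -> substrate=4 bound=2 product=2
t=8: arr=0 -> substrate=2 bound=2 product=4
t=9: arr=3 -> substrate=5 bound=2 product=4
t=10: arr=0 -> substrate=5 bound=2 product=4
t=11: arr=3 -> substrate=8 bound=2 product=4

Answer: 2 2 2 2 2 2 2 2 2 2 2 2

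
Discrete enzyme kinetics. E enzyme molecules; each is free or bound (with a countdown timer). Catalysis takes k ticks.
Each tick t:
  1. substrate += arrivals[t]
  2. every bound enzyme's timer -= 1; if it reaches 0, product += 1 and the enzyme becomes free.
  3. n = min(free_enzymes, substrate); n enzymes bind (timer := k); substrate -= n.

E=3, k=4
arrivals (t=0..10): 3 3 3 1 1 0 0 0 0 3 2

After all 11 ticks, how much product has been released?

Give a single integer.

t=0: arr=3 -> substrate=0 bound=3 product=0
t=1: arr=3 -> substrate=3 bound=3 product=0
t=2: arr=3 -> substrate=6 bound=3 product=0
t=3: arr=1 -> substrate=7 bound=3 product=0
t=4: arr=1 -> substrate=5 bound=3 product=3
t=5: arr=0 -> substrate=5 bound=3 product=3
t=6: arr=0 -> substrate=5 bound=3 product=3
t=7: arr=0 -> substrate=5 bound=3 product=3
t=8: arr=0 -> substrate=2 bound=3 product=6
t=9: arr=3 -> substrate=5 bound=3 product=6
t=10: arr=2 -> substrate=7 bound=3 product=6

Answer: 6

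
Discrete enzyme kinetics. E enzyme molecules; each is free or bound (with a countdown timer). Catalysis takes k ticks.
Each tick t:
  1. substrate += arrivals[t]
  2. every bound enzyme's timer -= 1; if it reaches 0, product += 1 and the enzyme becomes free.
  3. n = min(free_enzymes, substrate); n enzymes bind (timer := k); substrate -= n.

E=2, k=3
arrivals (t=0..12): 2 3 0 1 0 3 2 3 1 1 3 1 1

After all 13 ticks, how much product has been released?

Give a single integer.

t=0: arr=2 -> substrate=0 bound=2 product=0
t=1: arr=3 -> substrate=3 bound=2 product=0
t=2: arr=0 -> substrate=3 bound=2 product=0
t=3: arr=1 -> substrate=2 bound=2 product=2
t=4: arr=0 -> substrate=2 bound=2 product=2
t=5: arr=3 -> substrate=5 bound=2 product=2
t=6: arr=2 -> substrate=5 bound=2 product=4
t=7: arr=3 -> substrate=8 bound=2 product=4
t=8: arr=1 -> substrate=9 bound=2 product=4
t=9: arr=1 -> substrate=8 bound=2 product=6
t=10: arr=3 -> substrate=11 bound=2 product=6
t=11: arr=1 -> substrate=12 bound=2 product=6
t=12: arr=1 -> substrate=11 bound=2 product=8

Answer: 8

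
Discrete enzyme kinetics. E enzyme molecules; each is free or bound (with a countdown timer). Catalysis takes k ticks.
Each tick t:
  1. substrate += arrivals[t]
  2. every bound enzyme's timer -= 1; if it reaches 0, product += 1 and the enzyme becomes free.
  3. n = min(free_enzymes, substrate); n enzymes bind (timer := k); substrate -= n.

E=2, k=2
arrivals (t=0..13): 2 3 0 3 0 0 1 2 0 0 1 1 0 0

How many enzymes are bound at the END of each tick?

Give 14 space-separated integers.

Answer: 2 2 2 2 2 2 2 2 2 2 2 2 1 1

Derivation:
t=0: arr=2 -> substrate=0 bound=2 product=0
t=1: arr=3 -> substrate=3 bound=2 product=0
t=2: arr=0 -> substrate=1 bound=2 product=2
t=3: arr=3 -> substrate=4 bound=2 product=2
t=4: arr=0 -> substrate=2 bound=2 product=4
t=5: arr=0 -> substrate=2 bound=2 product=4
t=6: arr=1 -> substrate=1 bound=2 product=6
t=7: arr=2 -> substrate=3 bound=2 product=6
t=8: arr=0 -> substrate=1 bound=2 product=8
t=9: arr=0 -> substrate=1 bound=2 product=8
t=10: arr=1 -> substrate=0 bound=2 product=10
t=11: arr=1 -> substrate=1 bound=2 product=10
t=12: arr=0 -> substrate=0 bound=1 product=12
t=13: arr=0 -> substrate=0 bound=1 product=12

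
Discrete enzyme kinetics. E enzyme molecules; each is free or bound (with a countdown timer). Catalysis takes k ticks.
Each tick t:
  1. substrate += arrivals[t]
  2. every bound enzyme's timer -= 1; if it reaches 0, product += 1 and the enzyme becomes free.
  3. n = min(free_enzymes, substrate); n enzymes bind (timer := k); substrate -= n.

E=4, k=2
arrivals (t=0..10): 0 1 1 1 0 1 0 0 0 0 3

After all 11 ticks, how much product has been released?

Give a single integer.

t=0: arr=0 -> substrate=0 bound=0 product=0
t=1: arr=1 -> substrate=0 bound=1 product=0
t=2: arr=1 -> substrate=0 bound=2 product=0
t=3: arr=1 -> substrate=0 bound=2 product=1
t=4: arr=0 -> substrate=0 bound=1 product=2
t=5: arr=1 -> substrate=0 bound=1 product=3
t=6: arr=0 -> substrate=0 bound=1 product=3
t=7: arr=0 -> substrate=0 bound=0 product=4
t=8: arr=0 -> substrate=0 bound=0 product=4
t=9: arr=0 -> substrate=0 bound=0 product=4
t=10: arr=3 -> substrate=0 bound=3 product=4

Answer: 4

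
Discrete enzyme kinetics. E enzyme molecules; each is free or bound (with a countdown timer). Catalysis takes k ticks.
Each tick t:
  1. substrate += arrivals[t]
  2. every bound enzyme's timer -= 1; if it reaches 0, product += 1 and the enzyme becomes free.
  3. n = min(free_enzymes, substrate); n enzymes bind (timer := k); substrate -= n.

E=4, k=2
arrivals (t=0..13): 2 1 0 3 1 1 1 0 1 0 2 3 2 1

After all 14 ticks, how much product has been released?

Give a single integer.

Answer: 14

Derivation:
t=0: arr=2 -> substrate=0 bound=2 product=0
t=1: arr=1 -> substrate=0 bound=3 product=0
t=2: arr=0 -> substrate=0 bound=1 product=2
t=3: arr=3 -> substrate=0 bound=3 product=3
t=4: arr=1 -> substrate=0 bound=4 product=3
t=5: arr=1 -> substrate=0 bound=2 product=6
t=6: arr=1 -> substrate=0 bound=2 product=7
t=7: arr=0 -> substrate=0 bound=1 product=8
t=8: arr=1 -> substrate=0 bound=1 product=9
t=9: arr=0 -> substrate=0 bound=1 product=9
t=10: arr=2 -> substrate=0 bound=2 product=10
t=11: arr=3 -> substrate=1 bound=4 product=10
t=12: arr=2 -> substrate=1 bound=4 product=12
t=13: arr=1 -> substrate=0 bound=4 product=14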